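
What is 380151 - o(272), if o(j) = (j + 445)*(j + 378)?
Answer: -85899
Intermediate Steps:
o(j) = (378 + j)*(445 + j) (o(j) = (445 + j)*(378 + j) = (378 + j)*(445 + j))
380151 - o(272) = 380151 - (168210 + 272² + 823*272) = 380151 - (168210 + 73984 + 223856) = 380151 - 1*466050 = 380151 - 466050 = -85899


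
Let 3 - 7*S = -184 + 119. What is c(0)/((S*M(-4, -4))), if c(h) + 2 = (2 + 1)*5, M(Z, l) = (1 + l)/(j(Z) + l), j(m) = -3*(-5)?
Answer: -1001/204 ≈ -4.9069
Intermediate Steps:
j(m) = 15
M(Z, l) = (1 + l)/(15 + l)
S = 68/7 (S = 3/7 - (-184 + 119)/7 = 3/7 - ⅐*(-65) = 3/7 + 65/7 = 68/7 ≈ 9.7143)
c(h) = 13 (c(h) = -2 + (2 + 1)*5 = -2 + 3*5 = -2 + 15 = 13)
c(0)/((S*M(-4, -4))) = 13/((68*((1 - 4)/(15 - 4))/7)) = 13/((68*(-3/11)/7)) = 13/((68*((1/11)*(-3))/7)) = 13/(((68/7)*(-3/11))) = 13/(-204/77) = 13*(-77/204) = -1001/204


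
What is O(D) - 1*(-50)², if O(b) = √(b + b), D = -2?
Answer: -2500 + 2*I ≈ -2500.0 + 2.0*I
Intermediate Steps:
O(b) = √2*√b (O(b) = √(2*b) = √2*√b)
O(D) - 1*(-50)² = √2*√(-2) - 1*(-50)² = √2*(I*√2) - 1*2500 = 2*I - 2500 = -2500 + 2*I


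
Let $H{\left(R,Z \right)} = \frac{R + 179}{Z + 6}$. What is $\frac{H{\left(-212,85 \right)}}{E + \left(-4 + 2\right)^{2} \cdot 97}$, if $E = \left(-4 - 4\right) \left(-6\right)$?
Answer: $- \frac{33}{39676} \approx -0.00083174$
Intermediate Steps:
$H{\left(R,Z \right)} = \frac{179 + R}{6 + Z}$
$E = 48$ ($E = \left(-8\right) \left(-6\right) = 48$)
$\frac{H{\left(-212,85 \right)}}{E + \left(-4 + 2\right)^{2} \cdot 97} = \frac{\frac{1}{6 + 85} \left(179 - 212\right)}{48 + \left(-4 + 2\right)^{2} \cdot 97} = \frac{\frac{1}{91} \left(-33\right)}{48 + \left(-2\right)^{2} \cdot 97} = \frac{\frac{1}{91} \left(-33\right)}{48 + 4 \cdot 97} = - \frac{33}{91 \left(48 + 388\right)} = - \frac{33}{91 \cdot 436} = \left(- \frac{33}{91}\right) \frac{1}{436} = - \frac{33}{39676}$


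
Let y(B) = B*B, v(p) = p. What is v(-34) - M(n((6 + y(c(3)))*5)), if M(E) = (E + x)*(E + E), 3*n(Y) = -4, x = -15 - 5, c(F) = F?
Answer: -818/9 ≈ -90.889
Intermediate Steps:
y(B) = B**2
x = -20
n(Y) = -4/3 (n(Y) = (1/3)*(-4) = -4/3)
M(E) = 2*E*(-20 + E) (M(E) = (E - 20)*(E + E) = (-20 + E)*(2*E) = 2*E*(-20 + E))
v(-34) - M(n((6 + y(c(3)))*5)) = -34 - 2*(-4)*(-20 - 4/3)/3 = -34 - 2*(-4)*(-64)/(3*3) = -34 - 1*512/9 = -34 - 512/9 = -818/9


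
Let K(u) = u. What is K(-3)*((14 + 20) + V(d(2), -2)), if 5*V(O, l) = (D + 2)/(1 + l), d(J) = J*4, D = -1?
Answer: -507/5 ≈ -101.40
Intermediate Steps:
d(J) = 4*J
V(O, l) = 1/(5*(1 + l)) (V(O, l) = ((-1 + 2)/(1 + l))/5 = (1/(1 + l))/5 = 1/(5*(1 + l)))
K(-3)*((14 + 20) + V(d(2), -2)) = -3*((14 + 20) + 1/(5*(1 - 2))) = -3*(34 + (1/5)/(-1)) = -3*(34 + (1/5)*(-1)) = -3*(34 - 1/5) = -3*169/5 = -507/5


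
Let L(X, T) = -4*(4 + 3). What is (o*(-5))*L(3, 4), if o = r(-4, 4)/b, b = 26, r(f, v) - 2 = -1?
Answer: 70/13 ≈ 5.3846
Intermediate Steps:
L(X, T) = -28 (L(X, T) = -4*7 = -28)
r(f, v) = 1 (r(f, v) = 2 - 1 = 1)
o = 1/26 ≈ 0.038462
(o*(-5))*L(3, 4) = ((1/26)*(-5))*(-28) = -5/26*(-28) = 70/13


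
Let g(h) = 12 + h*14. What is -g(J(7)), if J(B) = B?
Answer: -110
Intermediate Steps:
g(h) = 12 + 14*h
-g(J(7)) = -(12 + 14*7) = -(12 + 98) = -1*110 = -110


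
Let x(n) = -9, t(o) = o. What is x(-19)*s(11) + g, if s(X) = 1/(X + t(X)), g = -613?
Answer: -13495/22 ≈ -613.41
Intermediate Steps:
s(X) = 1/(2*X) (s(X) = 1/(X + X) = 1/(2*X))
x(-19)*s(11) + g = -9/(2*11) - 613 = -9*1/22 - 613 = -9/22 - 613 = -13495/22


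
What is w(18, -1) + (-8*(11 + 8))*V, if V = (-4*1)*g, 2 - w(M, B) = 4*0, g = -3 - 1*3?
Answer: -3646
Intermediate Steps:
g = -6 (g = -3 - 3 = -6)
w(M, B) = 2 (w(M, B) = 2 - 4*0 = 2 - 1*0 = 2 + 0 = 2)
V = 24 (V = -4*1*(-6) = -4*(-6) = 24)
w(18, -1) + (-8*(11 + 8))*V = 2 - 8*(11 + 8)*24 = 2 - 8*19*24 = 2 - 152*24 = 2 - 3648 = -3646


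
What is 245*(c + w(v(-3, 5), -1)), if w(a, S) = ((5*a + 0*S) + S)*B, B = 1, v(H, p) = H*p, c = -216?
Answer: -71540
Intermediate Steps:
w(a, S) = S + 5*a (w(a, S) = ((5*a + 0*S) + S)*1 = ((5*a + 0) + S)*1 = (5*a + S)*1 = (S + 5*a)*1 = S + 5*a)
245*(c + w(v(-3, 5), -1)) = 245*(-216 + (-1 + 5*(-3*5))) = 245*(-216 + (-1 + 5*(-15))) = 245*(-216 + (-1 - 75)) = 245*(-216 - 76) = 245*(-292) = -71540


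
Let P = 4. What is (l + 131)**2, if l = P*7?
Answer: 25281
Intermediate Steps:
l = 28 (l = 4*7 = 28)
(l + 131)**2 = (28 + 131)**2 = 159**2 = 25281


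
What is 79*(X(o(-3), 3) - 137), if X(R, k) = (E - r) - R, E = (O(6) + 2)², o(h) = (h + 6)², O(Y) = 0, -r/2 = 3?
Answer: -10744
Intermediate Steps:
r = -6 (r = -2*3 = -6)
o(h) = (6 + h)²
E = 4 (E = (0 + 2)² = 2² = 4)
X(R, k) = 10 - R (X(R, k) = (4 - 1*(-6)) - R = (4 + 6) - R = 10 - R)
79*(X(o(-3), 3) - 137) = 79*((10 - (6 - 3)²) - 137) = 79*((10 - 1*3²) - 137) = 79*((10 - 1*9) - 137) = 79*((10 - 9) - 137) = 79*(1 - 137) = 79*(-136) = -10744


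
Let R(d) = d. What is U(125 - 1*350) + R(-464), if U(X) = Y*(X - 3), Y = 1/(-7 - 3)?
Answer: -2206/5 ≈ -441.20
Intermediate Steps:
Y = -⅒ (Y = 1/(-10) = -⅒ ≈ -0.10000)
U(X) = 3/10 - X/10 (U(X) = -(X - 3)/10 = -(-3 + X)/10 = 3/10 - X/10)
U(125 - 1*350) + R(-464) = (3/10 - (125 - 1*350)/10) - 464 = (3/10 - (125 - 350)/10) - 464 = (3/10 - ⅒*(-225)) - 464 = (3/10 + 45/2) - 464 = 114/5 - 464 = -2206/5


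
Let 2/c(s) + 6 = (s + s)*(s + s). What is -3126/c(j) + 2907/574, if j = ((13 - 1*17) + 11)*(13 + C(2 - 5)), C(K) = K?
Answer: -17578989321/574 ≈ -3.0625e+7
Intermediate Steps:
j = 70 (j = ((13 - 1*17) + 11)*(13 + (2 - 5)) = ((13 - 17) + 11)*(13 - 3) = (-4 + 11)*10 = 7*10 = 70)
c(s) = 2/(-6 + 4*s**2) (c(s) = 2/(-6 + (s + s)*(s + s)) = 2/(-6 + (2*s)*(2*s)) = 2/(-6 + 4*s**2))
-3126/c(j) + 2907/574 = -3126/(1/(-3 + 2*70**2)) + 2907/574 = -3126/(1/(-3 + 2*4900)) + 2907*(1/574) = -3126/(1/(-3 + 9800)) + 2907/574 = -3126/(1/9797) + 2907/574 = -3126/1/9797 + 2907/574 = -3126*9797 + 2907/574 = -30625422 + 2907/574 = -17578989321/574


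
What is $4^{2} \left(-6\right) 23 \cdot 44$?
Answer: $-97152$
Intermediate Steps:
$4^{2} \left(-6\right) 23 \cdot 44 = 16 \left(-6\right) 23 \cdot 44 = \left(-96\right) 23 \cdot 44 = \left(-2208\right) 44 = -97152$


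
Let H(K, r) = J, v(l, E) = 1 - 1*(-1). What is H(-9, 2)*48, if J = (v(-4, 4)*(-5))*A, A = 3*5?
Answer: -7200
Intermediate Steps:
v(l, E) = 2 (v(l, E) = 1 + 1 = 2)
A = 15
J = -150 (J = (2*(-5))*15 = -10*15 = -150)
H(K, r) = -150
H(-9, 2)*48 = -150*48 = -7200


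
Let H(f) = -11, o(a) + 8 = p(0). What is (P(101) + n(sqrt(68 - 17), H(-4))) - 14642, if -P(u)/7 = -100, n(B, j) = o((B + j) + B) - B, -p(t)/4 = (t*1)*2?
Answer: -13950 - sqrt(51) ≈ -13957.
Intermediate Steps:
p(t) = -8*t (p(t) = -4*t*1*2 = -4*t*2 = -8*t)
o(a) = -8 (o(a) = -8 - 8*0 = -8 + 0 = -8)
n(B, j) = -8 - B
P(u) = 700 (P(u) = -7*(-100) = 700)
(P(101) + n(sqrt(68 - 17), H(-4))) - 14642 = (700 + (-8 - sqrt(68 - 17))) - 14642 = (700 + (-8 - sqrt(51))) - 14642 = (692 - sqrt(51)) - 14642 = -13950 - sqrt(51)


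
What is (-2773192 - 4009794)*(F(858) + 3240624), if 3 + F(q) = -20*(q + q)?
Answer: -21748294794786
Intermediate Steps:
F(q) = -3 - 40*q (F(q) = -3 - 20*(q + q) = -3 - 40*q)
(-2773192 - 4009794)*(F(858) + 3240624) = (-2773192 - 4009794)*((-3 - 40*858) + 3240624) = -6782986*((-3 - 34320) + 3240624) = -6782986*(-34323 + 3240624) = -6782986*3206301 = -21748294794786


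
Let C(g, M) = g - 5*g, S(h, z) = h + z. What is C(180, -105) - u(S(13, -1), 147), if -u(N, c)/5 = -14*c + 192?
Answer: -10050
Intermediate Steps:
C(g, M) = -4*g
u(N, c) = -960 + 70*c (u(N, c) = -5*(-14*c + 192) = -5*(192 - 14*c) = -960 + 70*c)
C(180, -105) - u(S(13, -1), 147) = -4*180 - (-960 + 70*147) = -720 - (-960 + 10290) = -720 - 1*9330 = -720 - 9330 = -10050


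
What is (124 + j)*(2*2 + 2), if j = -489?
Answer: -2190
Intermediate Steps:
(124 + j)*(2*2 + 2) = (124 - 489)*(2*2 + 2) = -365*(4 + 2) = -365*6 = -2190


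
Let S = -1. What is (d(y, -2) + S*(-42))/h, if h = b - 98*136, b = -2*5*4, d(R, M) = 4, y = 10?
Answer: -23/6684 ≈ -0.0034411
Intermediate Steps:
b = -40 (b = -10*4 = -40)
h = -13368 (h = -40 - 98*136 = -40 - 13328 = -13368)
(d(y, -2) + S*(-42))/h = (4 - 1*(-42))/(-13368) = (4 + 42)*(-1/13368) = 46*(-1/13368) = -23/6684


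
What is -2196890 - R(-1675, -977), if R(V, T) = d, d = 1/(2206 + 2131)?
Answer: -9527911931/4337 ≈ -2.1969e+6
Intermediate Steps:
d = 1/4337 ≈ 0.00023057
R(V, T) = 1/4337
-2196890 - R(-1675, -977) = -2196890 - 1*1/4337 = -2196890 - 1/4337 = -9527911931/4337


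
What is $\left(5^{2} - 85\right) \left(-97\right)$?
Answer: $5820$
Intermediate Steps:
$\left(5^{2} - 85\right) \left(-97\right) = \left(25 - 85\right) \left(-97\right) = \left(-60\right) \left(-97\right) = 5820$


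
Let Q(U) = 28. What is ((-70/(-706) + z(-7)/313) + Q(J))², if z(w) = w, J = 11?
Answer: 9623495934976/12207819121 ≈ 788.31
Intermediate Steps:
((-70/(-706) + z(-7)/313) + Q(J))² = ((-70/(-706) - 7/313) + 28)² = ((-70*(-1/706) - 7*1/313) + 28)² = ((35/353 - 7/313) + 28)² = (8484/110489 + 28)² = (3102176/110489)² = 9623495934976/12207819121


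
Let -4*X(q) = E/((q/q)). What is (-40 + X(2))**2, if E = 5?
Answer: 27225/16 ≈ 1701.6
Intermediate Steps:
X(q) = -5/4 (X(q) = -5/(4*(q/q)) = -5/(4*1) = -5/4)
(-40 + X(2))**2 = (-40 - 5/4)**2 = (-165/4)**2 = 27225/16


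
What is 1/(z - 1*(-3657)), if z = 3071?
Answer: 1/6728 ≈ 0.00014863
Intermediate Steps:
1/(z - 1*(-3657)) = 1/(3071 - 1*(-3657)) = 1/(3071 + 3657) = 1/6728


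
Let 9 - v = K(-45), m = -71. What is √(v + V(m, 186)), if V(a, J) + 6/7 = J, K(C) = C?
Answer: 3*√1302/7 ≈ 15.464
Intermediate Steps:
v = 54 (v = 9 - 1*(-45) = 9 + 45 = 54)
V(a, J) = -6/7 + J
√(v + V(m, 186)) = √(54 + (-6/7 + 186)) = √(54 + 1296/7) = √(1674/7) = 3*√1302/7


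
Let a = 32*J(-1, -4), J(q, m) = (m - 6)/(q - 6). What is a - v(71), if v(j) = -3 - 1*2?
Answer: 355/7 ≈ 50.714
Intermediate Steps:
J(q, m) = (-6 + m)/(-6 + q)
a = 320/7 (a = 32*((-6 - 4)/(-6 - 1)) = 32*(-10/(-7)) = 32*(-⅐*(-10)) = 32*(10/7) = 320/7 ≈ 45.714)
v(j) = -5 (v(j) = -3 - 2 = -5)
a - v(71) = 320/7 - 1*(-5) = 320/7 + 5 = 355/7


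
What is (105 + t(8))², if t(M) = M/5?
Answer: 284089/25 ≈ 11364.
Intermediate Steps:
t(M) = M/5 (t(M) = M*(⅕) = M/5)
(105 + t(8))² = (105 + (⅕)*8)² = (105 + 8/5)² = (533/5)² = 284089/25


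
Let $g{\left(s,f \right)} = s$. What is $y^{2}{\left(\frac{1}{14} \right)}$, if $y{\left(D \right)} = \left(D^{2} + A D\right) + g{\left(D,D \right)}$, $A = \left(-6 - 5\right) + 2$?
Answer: $\frac{12321}{38416} \approx 0.32073$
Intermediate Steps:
$A = -9$ ($A = -11 + 2 = -9$)
$y{\left(D \right)} = D^{2} - 8 D$ ($y{\left(D \right)} = \left(D^{2} - 9 D\right) + D = D^{2} - 8 D$)
$y^{2}{\left(\frac{1}{14} \right)} = \left(\frac{-8 + \frac{1}{14}}{14}\right)^{2} = \left(\frac{1}{14} \left(- \frac{111}{14}\right)\right)^{2} = \left(- \frac{111}{196}\right)^{2} = \frac{12321}{38416}$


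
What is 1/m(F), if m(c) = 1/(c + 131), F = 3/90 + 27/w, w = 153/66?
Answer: 72767/510 ≈ 142.68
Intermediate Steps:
w = 51/22 (w = 153*(1/66) = 51/22 ≈ 2.3182)
F = 5957/510 (F = 3/90 + 27/(51/22) = 3*(1/90) + 27*(22/51) = 1/30 + 198/17 = 5957/510 ≈ 11.680)
m(c) = 1/(131 + c)
1/m(F) = 1/(1/(131 + 5957/510)) = 1/(1/(72767/510)) = 1/(510/72767) = 72767/510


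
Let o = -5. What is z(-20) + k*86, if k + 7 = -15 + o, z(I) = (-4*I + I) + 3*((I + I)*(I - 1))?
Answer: 258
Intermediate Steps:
z(I) = -3*I + 6*I*(-1 + I) (z(I) = -3*I + 3*((2*I)*(-1 + I)) = -3*I + 3*(2*I*(-1 + I)) = -3*I + 6*I*(-1 + I))
k = -27 (k = -7 + (-15 - 5) = -7 - 20 = -27)
z(-20) + k*86 = 3*(-20)*(-3 + 2*(-20)) - 27*86 = 3*(-20)*(-3 - 40) - 2322 = 3*(-20)*(-43) - 2322 = 2580 - 2322 = 258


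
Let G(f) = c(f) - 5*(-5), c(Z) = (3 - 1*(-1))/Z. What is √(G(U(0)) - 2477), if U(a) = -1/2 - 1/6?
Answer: I*√2458 ≈ 49.578*I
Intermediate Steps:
c(Z) = 4/Z (c(Z) = (3 + 1)/Z = 4/Z)
U(a) = -⅔ (U(a) = -1*½ - 1*⅙ = -½ - ⅙ = -⅔)
G(f) = 25 + 4/f (G(f) = 4/f - 5*(-5) = 4/f + 25 = 25 + 4/f)
√(G(U(0)) - 2477) = √((25 + 4/(-⅔)) - 2477) = √((25 + 4*(-3/2)) - 2477) = √((25 - 6) - 2477) = √(19 - 2477) = √(-2458) = I*√2458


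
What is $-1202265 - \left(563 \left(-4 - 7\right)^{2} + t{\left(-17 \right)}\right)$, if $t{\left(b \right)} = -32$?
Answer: $-1270356$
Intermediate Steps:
$-1202265 - \left(563 \left(-4 - 7\right)^{2} + t{\left(-17 \right)}\right) = -1202265 - \left(563 \left(-4 - 7\right)^{2} - 32\right) = -1202265 - \left(563 \left(-11\right)^{2} - 32\right) = -1202265 - \left(563 \cdot 121 - 32\right) = -1202265 - \left(68123 - 32\right) = -1202265 - 68091 = -1270356$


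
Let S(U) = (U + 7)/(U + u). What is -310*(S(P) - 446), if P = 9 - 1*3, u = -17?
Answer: 1524890/11 ≈ 1.3863e+5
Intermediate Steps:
P = 6 (P = 9 - 3 = 6)
S(U) = (7 + U)/(-17 + U) (S(U) = (U + 7)/(U - 17) = (7 + U)/(-17 + U))
-310*(S(P) - 446) = -310*((7 + 6)/(-17 + 6) - 446) = -310*(13/(-11) - 446) = -310*(-1/11*13 - 446) = -310*(-13/11 - 446) = -310*(-4919/11) = 1524890/11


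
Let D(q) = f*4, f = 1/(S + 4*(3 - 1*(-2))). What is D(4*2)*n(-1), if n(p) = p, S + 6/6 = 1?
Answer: -1/5 ≈ -0.20000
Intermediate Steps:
S = 0 (S = -1 + 1 = 0)
f = 1/20 (f = 1/(0 + 4*(3 - 1*(-2))) = 1/(0 + 4*(3 + 2)) = 1/(0 + 4*5) = 1/(0 + 20) = 1/20 ≈ 0.050000)
D(q) = 1/5 (D(q) = (1/20)*4 = 1/5)
D(4*2)*n(-1) = (1/5)*(-1) = -1/5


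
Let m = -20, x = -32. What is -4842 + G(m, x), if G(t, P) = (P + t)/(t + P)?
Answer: -4841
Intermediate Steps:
G(t, P) = 1 (G(t, P) = (P + t)/(P + t) = 1)
-4842 + G(m, x) = -4842 + 1 = -4841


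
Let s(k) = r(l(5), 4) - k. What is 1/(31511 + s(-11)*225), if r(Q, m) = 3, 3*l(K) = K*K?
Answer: 1/34661 ≈ 2.8851e-5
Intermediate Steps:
l(K) = K²/3 (l(K) = (K*K)/3 = K²/3)
s(k) = 3 - k
1/(31511 + s(-11)*225) = 1/(31511 + (3 - 1*(-11))*225) = 1/(31511 + (3 + 11)*225) = 1/(31511 + 14*225) = 1/(31511 + 3150) = 1/34661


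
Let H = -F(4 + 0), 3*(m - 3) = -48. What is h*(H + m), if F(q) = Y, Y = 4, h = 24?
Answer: -408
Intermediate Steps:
m = -13 (m = 3 + (⅓)*(-48) = 3 - 16 = -13)
F(q) = 4
H = -4 (H = -1*4 = -4)
h*(H + m) = 24*(-4 - 13) = 24*(-17) = -408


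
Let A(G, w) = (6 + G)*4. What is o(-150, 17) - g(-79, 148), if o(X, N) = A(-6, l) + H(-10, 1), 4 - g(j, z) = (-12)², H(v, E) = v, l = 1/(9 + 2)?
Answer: 130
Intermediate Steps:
l = 1/11 ≈ 0.090909
g(j, z) = -140 (g(j, z) = 4 - 1*(-12)² = 4 - 1*144 = 4 - 144 = -140)
A(G, w) = 24 + 4*G
o(X, N) = -10 (o(X, N) = (24 + 4*(-6)) - 10 = (24 - 24) - 10 = 0 - 10 = -10)
o(-150, 17) - g(-79, 148) = -10 - 1*(-140) = -10 + 140 = 130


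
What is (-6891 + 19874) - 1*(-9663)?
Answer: 22646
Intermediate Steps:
(-6891 + 19874) - 1*(-9663) = 12983 + 9663 = 22646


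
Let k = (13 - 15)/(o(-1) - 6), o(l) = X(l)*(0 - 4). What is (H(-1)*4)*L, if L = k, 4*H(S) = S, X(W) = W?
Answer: -1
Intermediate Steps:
H(S) = S/4
o(l) = -4*l (o(l) = l*(0 - 4) = l*(-4) = -4*l)
k = 1 (k = (13 - 15)/(-4*(-1) - 6) = -2/(4 - 6) = -2/(-2) = -2*(-½) = 1)
L = 1
(H(-1)*4)*L = (((¼)*(-1))*4)*1 = -¼*4*1 = -1*1 = -1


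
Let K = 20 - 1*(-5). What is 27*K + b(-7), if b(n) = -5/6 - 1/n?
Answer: 28321/42 ≈ 674.31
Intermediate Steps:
K = 25 (K = 20 + 5 = 25)
b(n) = -⅚ - 1/n (b(n) = -5*⅙ - 1/n = -⅚ - 1/n)
27*K + b(-7) = 27*25 + (-⅚ - 1/(-7)) = 675 + (-⅚ - 1*(-⅐)) = 675 + (-⅚ + ⅐) = 675 - 29/42 = 28321/42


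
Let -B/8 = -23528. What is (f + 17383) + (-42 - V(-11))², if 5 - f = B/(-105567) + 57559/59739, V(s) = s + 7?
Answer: 13196506085711/700718557 ≈ 18833.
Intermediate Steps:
V(s) = 7 + s
B = 188224 (B = -8*(-23528) = 188224)
f = 4077813072/700718557 (f = 5 - (188224/(-105567) + 57559/59739) = 5 - (188224*(-1/105567) + 57559*(1/59739)) = 5 - (-188224/105567 + 57559/59739) = 5 - 1*(-574220287/700718557) = 5 + 574220287/700718557 = 4077813072/700718557 ≈ 5.8195)
(f + 17383) + (-42 - V(-11))² = (4077813072/700718557 + 17383) + (-42 - (7 - 11))² = 12184668489403/700718557 + (-42 - 1*(-4))² = 12184668489403/700718557 + (-42 + 4)² = 12184668489403/700718557 + (-38)² = 12184668489403/700718557 + 1444 = 13196506085711/700718557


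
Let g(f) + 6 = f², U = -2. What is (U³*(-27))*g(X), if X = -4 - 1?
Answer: 4104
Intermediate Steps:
X = -5
g(f) = -6 + f²
(U³*(-27))*g(X) = ((-2)³*(-27))*(-6 + (-5)²) = (-8*(-27))*(-6 + 25) = 216*19 = 4104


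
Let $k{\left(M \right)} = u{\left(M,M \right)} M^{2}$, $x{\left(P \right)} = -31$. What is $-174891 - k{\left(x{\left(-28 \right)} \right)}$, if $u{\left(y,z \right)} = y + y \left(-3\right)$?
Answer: $-234473$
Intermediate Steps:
$u{\left(y,z \right)} = - 2 y$ ($u{\left(y,z \right)} = y - 3 y = - 2 y$)
$k{\left(M \right)} = - 2 M^{3}$ ($k{\left(M \right)} = - 2 M M^{2} = - 2 M^{3}$)
$-174891 - k{\left(x{\left(-28 \right)} \right)} = -174891 - - 2 \left(-31\right)^{3} = -174891 - \left(-2\right) \left(-29791\right) = -174891 - 59582 = -234473$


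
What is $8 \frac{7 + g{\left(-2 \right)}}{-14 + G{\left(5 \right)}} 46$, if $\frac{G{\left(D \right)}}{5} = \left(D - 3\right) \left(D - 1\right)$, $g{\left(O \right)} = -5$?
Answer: $\frac{368}{13} \approx 28.308$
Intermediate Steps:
$G{\left(D \right)} = 5 \left(-1 + D\right) \left(-3 + D\right)$ ($G{\left(D \right)} = 5 \left(D - 3\right) \left(D - 1\right) = 5 \left(-3 + D\right) \left(-1 + D\right) = 5 \left(-1 + D\right) \left(-3 + D\right)$)
$8 \frac{7 + g{\left(-2 \right)}}{-14 + G{\left(5 \right)}} 46 = 8 \frac{7 - 5}{-14 + \left(15 - 100 + 5 \cdot 5^{2}\right)} 46 = 8 \frac{2}{-14 + \left(15 - 100 + 5 \cdot 25\right)} 46 = 8 \frac{2}{-14 + \left(15 - 100 + 125\right)} 46 = 8 \frac{2}{-14 + 40} \cdot 46 = 8 \cdot \frac{2}{26} \cdot 46 = 8 \cdot 2 \cdot \frac{1}{26} \cdot 46 = 8 \cdot \frac{1}{13} \cdot 46 = \frac{8}{13} \cdot 46 = \frac{368}{13}$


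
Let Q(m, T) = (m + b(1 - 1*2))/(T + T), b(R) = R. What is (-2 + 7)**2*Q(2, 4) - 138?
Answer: -1079/8 ≈ -134.88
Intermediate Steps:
Q(m, T) = (-1 + m)/(2*T) (Q(m, T) = (m + (1 - 1*2))/(T + T) = (m + (1 - 2))/((2*T)) = (m - 1)*(1/(2*T)) = (-1 + m)*(1/(2*T)) = (-1 + m)/(2*T))
(-2 + 7)**2*Q(2, 4) - 138 = (-2 + 7)**2*((1/2)*(-1 + 2)/4) - 138 = 5**2*((1/2)*(1/4)*1) - 138 = 25*(1/8) - 138 = 25/8 - 138 = -1079/8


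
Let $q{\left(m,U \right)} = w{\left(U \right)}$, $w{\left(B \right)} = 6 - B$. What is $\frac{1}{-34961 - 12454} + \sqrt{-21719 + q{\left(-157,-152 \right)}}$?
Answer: $- \frac{1}{47415} + i \sqrt{21561} \approx -2.109 \cdot 10^{-5} + 146.84 i$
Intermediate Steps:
$q{\left(m,U \right)} = 6 - U$
$\frac{1}{-34961 - 12454} + \sqrt{-21719 + q{\left(-157,-152 \right)}} = \frac{1}{-34961 - 12454} + \sqrt{-21719 + \left(6 - -152\right)} = \frac{1}{-47415} + \sqrt{-21719 + \left(6 + 152\right)} = - \frac{1}{47415} + \sqrt{-21719 + 158} = - \frac{1}{47415} + \sqrt{-21561} = - \frac{1}{47415} + i \sqrt{21561}$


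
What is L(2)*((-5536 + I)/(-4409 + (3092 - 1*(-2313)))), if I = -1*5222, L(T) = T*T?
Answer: -3586/83 ≈ -43.205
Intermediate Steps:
L(T) = T²
I = -5222
L(2)*((-5536 + I)/(-4409 + (3092 - 1*(-2313)))) = 2²*((-5536 - 5222)/(-4409 + (3092 - 1*(-2313)))) = 4*(-10758/(-4409 + (3092 + 2313))) = 4*(-10758/(-4409 + 5405)) = 4*(-10758/996) = 4*(-10758*1/996) = 4*(-1793/166) = -3586/83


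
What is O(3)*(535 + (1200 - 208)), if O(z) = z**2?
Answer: 13743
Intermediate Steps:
O(3)*(535 + (1200 - 208)) = 3**2*(535 + (1200 - 208)) = 9*(535 + 992) = 9*1527 = 13743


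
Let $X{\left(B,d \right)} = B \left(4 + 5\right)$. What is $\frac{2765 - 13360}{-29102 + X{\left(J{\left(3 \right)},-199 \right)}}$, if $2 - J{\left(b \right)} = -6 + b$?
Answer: $\frac{10595}{29057} \approx 0.36463$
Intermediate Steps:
$J{\left(b \right)} = 8 - b$ ($J{\left(b \right)} = 2 - \left(-6 + b\right) = 8 - b$)
$X{\left(B,d \right)} = 9 B$ ($X{\left(B,d \right)} = B 9 = 9 B$)
$\frac{2765 - 13360}{-29102 + X{\left(J{\left(3 \right)},-199 \right)}} = \frac{2765 - 13360}{-29102 + 9 \left(8 - 3\right)} = - \frac{10595}{-29102 + 9 \left(8 - 3\right)} = - \frac{10595}{-29102 + 9 \cdot 5} = - \frac{10595}{-29102 + 45} = - \frac{10595}{-29057} = \left(-10595\right) \left(- \frac{1}{29057}\right) = \frac{10595}{29057}$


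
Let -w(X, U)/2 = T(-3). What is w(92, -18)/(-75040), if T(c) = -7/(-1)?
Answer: 1/5360 ≈ 0.00018657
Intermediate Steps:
T(c) = 7 (T(c) = -7*(-1) = 7)
w(X, U) = -14 (w(X, U) = -2*7 = -14)
w(92, -18)/(-75040) = -14/(-75040) = -14*(-1/75040) = 1/5360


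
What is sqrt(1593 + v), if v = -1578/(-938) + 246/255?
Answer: 2*sqrt(633957826705)/39865 ≈ 39.946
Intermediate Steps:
v = 105523/39865 (v = -1578*(-1/938) + 246*(1/255) = 789/469 + 82/85 = 105523/39865 ≈ 2.6470)
sqrt(1593 + v) = sqrt(1593 + 105523/39865) = sqrt(63610468/39865) = 2*sqrt(633957826705)/39865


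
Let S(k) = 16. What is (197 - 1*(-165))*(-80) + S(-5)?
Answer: -28944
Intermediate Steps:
(197 - 1*(-165))*(-80) + S(-5) = (197 - 1*(-165))*(-80) + 16 = (197 + 165)*(-80) + 16 = 362*(-80) + 16 = -28960 + 16 = -28944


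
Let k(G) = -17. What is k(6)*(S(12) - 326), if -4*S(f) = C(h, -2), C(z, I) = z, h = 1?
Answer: 22185/4 ≈ 5546.3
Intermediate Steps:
S(f) = -¼ (S(f) = -¼*1 = -¼)
k(6)*(S(12) - 326) = -17*(-¼ - 326) = -17*(-1305/4) = 22185/4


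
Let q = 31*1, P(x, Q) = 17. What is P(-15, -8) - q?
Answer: -14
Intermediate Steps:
q = 31
P(-15, -8) - q = 17 - 1*31 = 17 - 31 = -14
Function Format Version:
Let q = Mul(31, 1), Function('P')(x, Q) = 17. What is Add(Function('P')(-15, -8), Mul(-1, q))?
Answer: -14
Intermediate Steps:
q = 31
Add(Function('P')(-15, -8), Mul(-1, q)) = Add(17, Mul(-1, 31)) = Add(17, -31) = -14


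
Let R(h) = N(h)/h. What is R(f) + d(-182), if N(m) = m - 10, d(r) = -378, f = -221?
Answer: -83307/221 ≈ -376.95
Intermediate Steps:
N(m) = -10 + m
R(h) = (-10 + h)/h
R(f) + d(-182) = (-10 - 221)/(-221) - 378 = -1/221*(-231) - 378 = 231/221 - 378 = -83307/221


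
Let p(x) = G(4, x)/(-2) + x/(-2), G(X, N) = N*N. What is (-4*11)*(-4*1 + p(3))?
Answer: 440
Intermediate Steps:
G(X, N) = N²
p(x) = -x/2 - x²/2 (p(x) = x²/(-2) + x/(-2) = x²*(-½) + x*(-½) = -x²/2 - x/2 = -x/2 - x²/2)
(-4*11)*(-4*1 + p(3)) = (-4*11)*(-4*1 + (½)*3*(-1 - 1*3)) = -44*(-4 + (½)*3*(-1 - 3)) = -44*(-4 + (½)*3*(-4)) = -44*(-4 - 6) = -44*(-10) = 440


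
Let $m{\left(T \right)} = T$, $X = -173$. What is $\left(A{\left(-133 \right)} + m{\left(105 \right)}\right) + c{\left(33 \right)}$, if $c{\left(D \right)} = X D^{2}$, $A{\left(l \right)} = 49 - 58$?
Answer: $-188301$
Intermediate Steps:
$A{\left(l \right)} = -9$ ($A{\left(l \right)} = 49 - 58 = -9$)
$c{\left(D \right)} = - 173 D^{2}$
$\left(A{\left(-133 \right)} + m{\left(105 \right)}\right) + c{\left(33 \right)} = \left(-9 + 105\right) - 173 \cdot 33^{2} = 96 - 188397 = -188301$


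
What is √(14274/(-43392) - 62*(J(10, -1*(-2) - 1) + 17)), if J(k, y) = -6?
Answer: I*√557610139/904 ≈ 26.121*I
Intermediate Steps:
√(14274/(-43392) - 62*(J(10, -1*(-2) - 1) + 17)) = √(14274/(-43392) - 62*(-6 + 17)) = √(14274*(-1/43392) - 62*11) = √(-2379/7232 - 682) = √(-4934603/7232) = I*√557610139/904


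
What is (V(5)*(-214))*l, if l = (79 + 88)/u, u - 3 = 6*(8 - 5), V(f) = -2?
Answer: 71476/21 ≈ 3403.6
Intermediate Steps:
u = 21 (u = 3 + 6*(8 - 5) = 3 + 6*3 = 3 + 18 = 21)
l = 167/21 (l = (79 + 88)/21 = 167*(1/21) = 167/21 ≈ 7.9524)
(V(5)*(-214))*l = -2*(-214)*(167/21) = 428*(167/21) = 71476/21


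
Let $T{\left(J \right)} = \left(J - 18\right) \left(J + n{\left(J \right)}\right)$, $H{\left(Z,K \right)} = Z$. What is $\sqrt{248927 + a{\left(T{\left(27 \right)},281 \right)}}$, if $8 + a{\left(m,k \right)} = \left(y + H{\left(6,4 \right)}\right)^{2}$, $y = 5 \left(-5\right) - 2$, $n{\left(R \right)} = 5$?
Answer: $4 \sqrt{15585} \approx 499.36$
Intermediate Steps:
$y = -27$ ($y = -25 - 2 = -27$)
$T{\left(J \right)} = \left(-18 + J\right) \left(5 + J\right)$ ($T{\left(J \right)} = \left(J - 18\right) \left(J + 5\right) = \left(-18 + J\right) \left(5 + J\right)$)
$a{\left(m,k \right)} = 433$ ($a{\left(m,k \right)} = -8 + \left(-27 + 6\right)^{2} = -8 + \left(-21\right)^{2} = -8 + 441 = 433$)
$\sqrt{248927 + a{\left(T{\left(27 \right)},281 \right)}} = \sqrt{248927 + 433} = \sqrt{249360} = 4 \sqrt{15585}$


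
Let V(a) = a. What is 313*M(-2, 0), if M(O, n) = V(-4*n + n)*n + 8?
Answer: 2504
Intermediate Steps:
M(O, n) = 8 - 3*n² (M(O, n) = (-4*n + n)*n + 8 = (-3*n)*n + 8 = -3*n² + 8 = 8 - 3*n²)
313*M(-2, 0) = 313*(8 - 3*0²) = 313*(8 - 3*0) = 313*(8 + 0) = 313*8 = 2504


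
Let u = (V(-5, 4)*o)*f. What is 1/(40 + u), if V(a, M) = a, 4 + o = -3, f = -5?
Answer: -1/135 ≈ -0.0074074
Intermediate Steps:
o = -7 (o = -4 - 3 = -7)
u = -175 (u = -5*(-7)*(-5) = 35*(-5) = -175)
1/(40 + u) = 1/(40 - 175) = 1/(-135) = -1/135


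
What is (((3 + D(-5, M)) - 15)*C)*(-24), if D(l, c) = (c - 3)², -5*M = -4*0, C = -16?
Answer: -1152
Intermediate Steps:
M = 0 (M = -(-4)*0/5 = -⅕*0 = 0)
D(l, c) = (-3 + c)²
(((3 + D(-5, M)) - 15)*C)*(-24) = (((3 + (-3 + 0)²) - 15)*(-16))*(-24) = (((3 + (-3)²) - 15)*(-16))*(-24) = (((3 + 9) - 15)*(-16))*(-24) = ((12 - 15)*(-16))*(-24) = -3*(-16)*(-24) = 48*(-24) = -1152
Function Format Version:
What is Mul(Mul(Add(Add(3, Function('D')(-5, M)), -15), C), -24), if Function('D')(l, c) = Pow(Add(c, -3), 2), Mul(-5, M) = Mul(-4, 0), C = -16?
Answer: -1152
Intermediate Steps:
M = 0 (M = Mul(Rational(-1, 5), Mul(-4, 0)) = Mul(Rational(-1, 5), 0) = 0)
Function('D')(l, c) = Pow(Add(-3, c), 2)
Mul(Mul(Add(Add(3, Function('D')(-5, M)), -15), C), -24) = Mul(Mul(Add(Add(3, Pow(Add(-3, 0), 2)), -15), -16), -24) = Mul(Mul(Add(Add(3, Pow(-3, 2)), -15), -16), -24) = Mul(Mul(Add(Add(3, 9), -15), -16), -24) = Mul(Mul(Add(12, -15), -16), -24) = Mul(Mul(-3, -16), -24) = Mul(48, -24) = -1152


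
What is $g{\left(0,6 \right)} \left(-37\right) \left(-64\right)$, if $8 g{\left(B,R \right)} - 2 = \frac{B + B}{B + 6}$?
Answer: $592$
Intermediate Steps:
$g{\left(B,R \right)} = \frac{1}{4} + \frac{B}{4 \left(6 + B\right)}$ ($g{\left(B,R \right)} = \frac{1}{4} + \frac{\left(B + B\right) \frac{1}{B + 6}}{8} = \frac{1}{4} + \frac{2 B \frac{1}{6 + B}}{8} = \frac{1}{4} + \frac{B}{4 \left(6 + B\right)}$)
$g{\left(0,6 \right)} \left(-37\right) \left(-64\right) = \frac{3 + 0}{2 \left(6 + 0\right)} \left(-37\right) \left(-64\right) = \frac{1}{2} \cdot \frac{1}{6} \cdot 3 \left(-37\right) \left(-64\right) = \frac{1}{4} \left(-37\right) \left(-64\right) = \left(- \frac{37}{4}\right) \left(-64\right) = 592$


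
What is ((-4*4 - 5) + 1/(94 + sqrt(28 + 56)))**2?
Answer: 4218119411/9574688 + 91849*sqrt(21)/9574688 ≈ 440.59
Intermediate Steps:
((-4*4 - 5) + 1/(94 + sqrt(28 + 56)))**2 = ((-16 - 5) + 1/(94 + sqrt(84)))**2 = (-21 + 1/(94 + 2*sqrt(21)))**2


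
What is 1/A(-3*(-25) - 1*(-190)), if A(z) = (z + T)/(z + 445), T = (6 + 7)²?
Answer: 355/217 ≈ 1.6359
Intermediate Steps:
T = 169 (T = 13² = 169)
A(z) = (169 + z)/(445 + z) (A(z) = (z + 169)/(z + 445) = (169 + z)/(445 + z))
1/A(-3*(-25) - 1*(-190)) = 1/((169 + (-3*(-25) - 1*(-190)))/(445 + (-3*(-25) - 1*(-190)))) = 1/((169 + (75 + 190))/(445 + (75 + 190))) = 1/((169 + 265)/(445 + 265)) = 1/(434/710) = 1/((1/710)*434) = 1/(217/355) = 355/217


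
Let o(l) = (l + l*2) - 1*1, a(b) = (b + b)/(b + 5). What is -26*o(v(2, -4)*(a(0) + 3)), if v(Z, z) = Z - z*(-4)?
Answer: 3302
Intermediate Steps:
v(Z, z) = Z + 4*z (v(Z, z) = Z - (-4)*z = Z + 4*z)
a(b) = 2*b/(5 + b) (a(b) = (2*b)/(5 + b) = 2*b/(5 + b))
o(l) = -1 + 3*l (o(l) = (l + 2*l) - 1 = 3*l - 1 = -1 + 3*l)
-26*o(v(2, -4)*(a(0) + 3)) = -26*(-1 + 3*((2 + 4*(-4))*(2*0/(5 + 0) + 3))) = -26*(-1 + 3*((2 - 16)*(2*0/5 + 3))) = -26*(-1 + 3*(-14*(2*0*(1/5) + 3))) = -26*(-1 + 3*(-14*(0 + 3))) = -26*(-1 + 3*(-14*3)) = -26*(-1 + 3*(-42)) = -26*(-1 - 126) = -26*(-127) = 3302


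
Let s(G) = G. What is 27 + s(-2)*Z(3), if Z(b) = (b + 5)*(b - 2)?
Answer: 11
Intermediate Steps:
Z(b) = (-2 + b)*(5 + b) (Z(b) = (5 + b)*(-2 + b) = (-2 + b)*(5 + b))
27 + s(-2)*Z(3) = 27 - 2*(-10 + 3² + 3*3) = 27 - 2*(-10 + 9 + 9) = 27 - 2*8 = 27 - 16 = 11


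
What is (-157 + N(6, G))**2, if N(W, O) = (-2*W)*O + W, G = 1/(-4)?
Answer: 21904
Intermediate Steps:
G = -1/4 (G = 1*(-1/4) = -1/4 ≈ -0.25000)
N(W, O) = W - 2*O*W (N(W, O) = -2*O*W + W = W - 2*O*W)
(-157 + N(6, G))**2 = (-157 + 6*(1 - 2*(-1/4)))**2 = (-157 + 6*(1 + 1/2))**2 = (-157 + 6*(3/2))**2 = (-157 + 9)**2 = (-148)**2 = 21904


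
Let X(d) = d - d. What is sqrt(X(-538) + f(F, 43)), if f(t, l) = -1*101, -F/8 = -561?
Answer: I*sqrt(101) ≈ 10.05*I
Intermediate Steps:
X(d) = 0
F = 4488 (F = -8*(-561) = 4488)
f(t, l) = -101
sqrt(X(-538) + f(F, 43)) = sqrt(0 - 101) = sqrt(-101) = I*sqrt(101)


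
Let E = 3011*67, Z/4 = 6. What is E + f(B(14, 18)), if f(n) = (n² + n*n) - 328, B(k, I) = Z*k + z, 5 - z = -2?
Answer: 436707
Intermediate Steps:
z = 7 (z = 5 - 1*(-2) = 5 + 2 = 7)
Z = 24 (Z = 4*6 = 24)
E = 201737
B(k, I) = 7 + 24*k (B(k, I) = 24*k + 7 = 7 + 24*k)
f(n) = -328 + 2*n² (f(n) = (n² + n²) - 328 = 2*n² - 328 = -328 + 2*n²)
E + f(B(14, 18)) = 201737 + (-328 + 2*(7 + 24*14)²) = 201737 + (-328 + 2*(7 + 336)²) = 201737 + (-328 + 2*343²) = 201737 + (-328 + 2*117649) = 201737 + (-328 + 235298) = 201737 + 234970 = 436707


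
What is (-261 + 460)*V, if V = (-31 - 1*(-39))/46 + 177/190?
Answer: 961369/4370 ≈ 219.99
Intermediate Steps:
V = 4831/4370 (V = (-31 + 39)*(1/46) + 177*(1/190) = 8*(1/46) + 177/190 = 4/23 + 177/190 = 4831/4370 ≈ 1.1055)
(-261 + 460)*V = (-261 + 460)*(4831/4370) = 199*(4831/4370) = 961369/4370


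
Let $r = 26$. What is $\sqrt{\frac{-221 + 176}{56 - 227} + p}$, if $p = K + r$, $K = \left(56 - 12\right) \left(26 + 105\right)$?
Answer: $\frac{\sqrt{2090285}}{19} \approx 76.094$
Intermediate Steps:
$K = 5764$ ($K = 44 \cdot 131 = 5764$)
$p = 5790$ ($p = 5764 + 26 = 5790$)
$\sqrt{\frac{-221 + 176}{56 - 227} + p} = \sqrt{\frac{-221 + 176}{56 - 227} + 5790} = \sqrt{- \frac{45}{-171} + 5790} = \sqrt{\left(-45\right) \left(- \frac{1}{171}\right) + 5790} = \sqrt{\frac{5}{19} + 5790} = \sqrt{\frac{110015}{19}} = \frac{\sqrt{2090285}}{19}$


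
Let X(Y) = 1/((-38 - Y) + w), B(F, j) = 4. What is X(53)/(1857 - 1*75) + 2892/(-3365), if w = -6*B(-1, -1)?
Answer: -23706437/27583578 ≈ -0.85944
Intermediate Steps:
w = -24 (w = -6*4 = -24)
X(Y) = 1/(-62 - Y) (X(Y) = 1/((-38 - Y) - 24) = 1/(-62 - Y))
X(53)/(1857 - 1*75) + 2892/(-3365) = (-1/(62 + 53))/(1857 - 1*75) + 2892/(-3365) = (-1/115)/(1857 - 75) + 2892*(-1/3365) = -1*1/115/1782 - 2892/3365 = -1/115*1/1782 - 2892/3365 = -1/204930 - 2892/3365 = -23706437/27583578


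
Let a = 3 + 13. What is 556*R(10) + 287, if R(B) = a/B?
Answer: 5883/5 ≈ 1176.6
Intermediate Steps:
a = 16
R(B) = 16/B
556*R(10) + 287 = 556*(16/10) + 287 = 556*(16*(1/10)) + 287 = 556*(8/5) + 287 = 4448/5 + 287 = 5883/5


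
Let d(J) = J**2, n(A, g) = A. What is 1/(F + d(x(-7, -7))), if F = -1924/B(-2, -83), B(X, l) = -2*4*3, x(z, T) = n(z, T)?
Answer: 6/775 ≈ 0.0077419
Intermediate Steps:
x(z, T) = z
B(X, l) = -24 (B(X, l) = -8*3 = -24)
F = 481/6 (F = -1924/(-24) = -1924*(-1/24) = 481/6 ≈ 80.167)
1/(F + d(x(-7, -7))) = 1/(481/6 + (-7)**2) = 1/(481/6 + 49) = 1/(775/6) = 6/775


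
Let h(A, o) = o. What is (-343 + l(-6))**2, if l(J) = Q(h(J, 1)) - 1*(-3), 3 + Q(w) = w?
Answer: 116964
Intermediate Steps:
Q(w) = -3 + w
l(J) = 1 (l(J) = (-3 + 1) - 1*(-3) = -2 + 3 = 1)
(-343 + l(-6))**2 = (-343 + 1)**2 = (-342)**2 = 116964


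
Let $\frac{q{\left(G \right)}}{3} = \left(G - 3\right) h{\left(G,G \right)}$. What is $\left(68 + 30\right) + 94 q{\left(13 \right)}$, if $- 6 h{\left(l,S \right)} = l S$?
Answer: $-79332$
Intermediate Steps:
$h{\left(l,S \right)} = - \frac{S l}{6}$ ($h{\left(l,S \right)} = - \frac{l S}{6} = - \frac{S l}{6}$)
$q{\left(G \right)} = - \frac{G^{2} \left(-3 + G\right)}{2}$ ($q{\left(G \right)} = 3 \left(G - 3\right) \left(- \frac{G G}{6}\right) = 3 \left(-3 + G\right) \left(- \frac{G^{2}}{6}\right) = 3 \left(- \frac{G^{2} \left(-3 + G\right)}{6}\right) = - \frac{G^{2} \left(-3 + G\right)}{2}$)
$\left(68 + 30\right) + 94 q{\left(13 \right)} = \left(68 + 30\right) + 94 \frac{13^{2} \left(3 - 13\right)}{2} = 98 + 94 \cdot \frac{1}{2} \cdot 169 \left(3 - 13\right) = 98 + 94 \cdot \frac{1}{2} \cdot 169 \left(-10\right) = 98 + 94 \left(-845\right) = 98 - 79430 = -79332$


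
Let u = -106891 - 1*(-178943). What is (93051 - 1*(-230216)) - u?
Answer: 251215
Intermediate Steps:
u = 72052 (u = -106891 + 178943 = 72052)
(93051 - 1*(-230216)) - u = (93051 - 1*(-230216)) - 1*72052 = (93051 + 230216) - 72052 = 323267 - 72052 = 251215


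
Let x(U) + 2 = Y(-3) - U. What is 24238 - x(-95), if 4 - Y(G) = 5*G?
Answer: 24126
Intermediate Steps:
Y(G) = 4 - 5*G
x(U) = 17 - U (x(U) = -2 + ((4 - 5*(-3)) - U) = -2 + ((4 + 15) - U) = -2 + (19 - U) = 17 - U)
24238 - x(-95) = 24238 - (17 - 1*(-95)) = 24238 - (17 + 95) = 24238 - 1*112 = 24238 - 112 = 24126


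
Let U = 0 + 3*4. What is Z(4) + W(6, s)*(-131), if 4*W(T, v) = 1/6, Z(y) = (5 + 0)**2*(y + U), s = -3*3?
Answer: 9469/24 ≈ 394.54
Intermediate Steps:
s = -9
U = 12 (U = 0 + 12 = 12)
Z(y) = 300 + 25*y (Z(y) = (5 + 0)**2*(y + 12) = 5**2*(12 + y) = 25*(12 + y) = 300 + 25*y)
W(T, v) = 1/24 (W(T, v) = (1/6)/4 = (1*(1/6))/4 = (1/4)*(1/6) = 1/24)
Z(4) + W(6, s)*(-131) = (300 + 25*4) + (1/24)*(-131) = (300 + 100) - 131/24 = 400 - 131/24 = 9469/24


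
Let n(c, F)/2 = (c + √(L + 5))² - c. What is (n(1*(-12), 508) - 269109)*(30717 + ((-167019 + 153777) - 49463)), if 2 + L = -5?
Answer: 8598406388 + 1535424*I*√2 ≈ 8.5984e+9 + 2.1714e+6*I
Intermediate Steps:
L = -7 (L = -2 - 5 = -7)
n(c, F) = -2*c + 2*(c + I*√2)² (n(c, F) = 2*((c + √(-7 + 5))² - c) = 2*((c + √(-2))² - c) = 2*((c + I*√2)² - c) = -2*c + 2*(c + I*√2)²)
(n(1*(-12), 508) - 269109)*(30717 + ((-167019 + 153777) - 49463)) = ((-2*(-12) + 2*(1*(-12) + I*√2)²) - 269109)*(30717 + ((-167019 + 153777) - 49463)) = ((-2*(-12) + 2*(-12 + I*√2)²) - 269109)*(30717 + (-13242 - 49463)) = ((24 + 2*(-12 + I*√2)²) - 269109)*(30717 - 62705) = (-269085 + 2*(-12 + I*√2)²)*(-31988) = 8607490980 - 63976*(-12 + I*√2)²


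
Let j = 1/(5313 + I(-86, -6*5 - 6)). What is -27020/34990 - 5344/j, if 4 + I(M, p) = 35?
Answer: -99925620366/3499 ≈ -2.8558e+7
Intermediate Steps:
I(M, p) = 31 (I(M, p) = -4 + 35 = 31)
j = 1/5344 (j = 1/(5313 + 31) = 1/5344 ≈ 0.00018713)
-27020/34990 - 5344/j = -27020/34990 - 5344/1/5344 = -27020*1/34990 - 5344*5344 = -2702/3499 - 28558336 = -99925620366/3499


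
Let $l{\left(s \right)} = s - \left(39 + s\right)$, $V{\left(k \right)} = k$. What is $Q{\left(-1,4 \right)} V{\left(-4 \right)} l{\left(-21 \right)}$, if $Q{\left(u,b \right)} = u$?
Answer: $-156$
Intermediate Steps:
$l{\left(s \right)} = -39$
$Q{\left(-1,4 \right)} V{\left(-4 \right)} l{\left(-21 \right)} = \left(-1\right) \left(-4\right) \left(-39\right) = 4 \left(-39\right) = -156$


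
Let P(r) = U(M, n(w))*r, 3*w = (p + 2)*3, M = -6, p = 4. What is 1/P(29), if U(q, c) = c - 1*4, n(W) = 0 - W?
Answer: -1/290 ≈ -0.0034483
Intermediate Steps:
w = 6 (w = ((4 + 2)*3)/3 = (6*3)/3 = (1/3)*18 = 6)
n(W) = -W
U(q, c) = -4 + c (U(q, c) = c - 4 = -4 + c)
P(r) = -10*r (P(r) = (-4 - 1*6)*r = (-4 - 6)*r = -10*r)
1/P(29) = 1/(-10*29) = 1/(-290) = -1/290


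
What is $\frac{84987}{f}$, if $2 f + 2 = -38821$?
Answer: $- \frac{56658}{12941} \approx -4.3782$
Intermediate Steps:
$f = - \frac{38823}{2}$ ($f = -1 + \frac{1}{2} \left(-38821\right) = -1 - \frac{38821}{2} = - \frac{38823}{2} \approx -19412.0$)
$\frac{84987}{f} = \frac{84987}{- \frac{38823}{2}} = 84987 \left(- \frac{2}{38823}\right) = - \frac{56658}{12941}$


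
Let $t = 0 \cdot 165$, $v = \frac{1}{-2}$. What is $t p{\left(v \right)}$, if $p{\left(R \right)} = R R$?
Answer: $0$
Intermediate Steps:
$v = - \frac{1}{2} \approx -0.5$
$p{\left(R \right)} = R^{2}$
$t = 0$
$t p{\left(v \right)} = 0 \left(- \frac{1}{2}\right)^{2} = 0 \cdot \frac{1}{4} = 0$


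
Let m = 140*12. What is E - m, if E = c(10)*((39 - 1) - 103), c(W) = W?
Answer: -2330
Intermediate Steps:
m = 1680
E = -650 (E = 10*((39 - 1) - 103) = 10*(38 - 103) = 10*(-65) = -650)
E - m = -650 - 1*1680 = -650 - 1680 = -2330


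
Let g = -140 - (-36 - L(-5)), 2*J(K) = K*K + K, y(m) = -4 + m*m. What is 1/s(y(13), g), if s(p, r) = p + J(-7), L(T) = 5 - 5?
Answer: 1/186 ≈ 0.0053763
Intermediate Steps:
L(T) = 0
y(m) = -4 + m²
J(K) = K/2 + K²/2 (J(K) = (K*K + K)/2 = (K² + K)/2 = (K + K²)/2 = K/2 + K²/2)
g = -104 (g = -140 - (-36 - 1*0) = -140 - (-36 + 0) = -140 - 1*(-36) = -140 + 36 = -104)
s(p, r) = 21 + p (s(p, r) = p + (½)*(-7)*(1 - 7) = p + (½)*(-7)*(-6) = p + 21 = 21 + p)
1/s(y(13), g) = 1/(21 + (-4 + 13²)) = 1/(21 + (-4 + 169)) = 1/(21 + 165) = 1/186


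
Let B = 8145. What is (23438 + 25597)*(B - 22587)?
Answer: -708163470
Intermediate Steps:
(23438 + 25597)*(B - 22587) = (23438 + 25597)*(8145 - 22587) = 49035*(-14442) = -708163470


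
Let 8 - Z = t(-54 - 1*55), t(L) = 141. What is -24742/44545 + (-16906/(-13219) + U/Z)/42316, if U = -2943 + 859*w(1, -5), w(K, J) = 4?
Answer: -1840918291501549/3314010005469940 ≈ -0.55550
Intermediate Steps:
Z = -133 (Z = 8 - 1*141 = 8 - 141 = -133)
U = 493 (U = -2943 + 859*4 = -2943 + 3436 = 493)
-24742/44545 + (-16906/(-13219) + U/Z)/42316 = -24742/44545 + (-16906/(-13219) + 493/(-133))/42316 = -24742*1/44545 + (-16906*(-1/13219) + 493*(-1/133))*(1/42316) = -24742/44545 + (16906/13219 - 493/133)*(1/42316) = -24742/44545 - 4268469/1758127*1/42316 = -24742/44545 - 4268469/74396902132 = -1840918291501549/3314010005469940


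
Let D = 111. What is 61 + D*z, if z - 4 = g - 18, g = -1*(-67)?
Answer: 5944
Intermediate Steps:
g = 67
z = 53 (z = 4 + (67 - 18) = 4 + 49 = 53)
61 + D*z = 61 + 111*53 = 61 + 5883 = 5944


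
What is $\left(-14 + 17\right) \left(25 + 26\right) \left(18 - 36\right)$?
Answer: $-2754$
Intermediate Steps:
$\left(-14 + 17\right) \left(25 + 26\right) \left(18 - 36\right) = 3 \cdot 51 \left(-18\right) = 153 \left(-18\right) = -2754$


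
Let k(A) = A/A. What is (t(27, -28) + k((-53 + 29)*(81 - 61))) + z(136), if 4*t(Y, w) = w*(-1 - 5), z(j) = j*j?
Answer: 18539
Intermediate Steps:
z(j) = j²
t(Y, w) = -3*w/2 (t(Y, w) = (w*(-1 - 5))/4 = (w*(-6))/4 = (-6*w)/4 = -3*w/2)
k(A) = 1
(t(27, -28) + k((-53 + 29)*(81 - 61))) + z(136) = (-3/2*(-28) + 1) + 136² = (42 + 1) + 18496 = 43 + 18496 = 18539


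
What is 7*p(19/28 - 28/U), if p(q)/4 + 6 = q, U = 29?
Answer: -5105/29 ≈ -176.03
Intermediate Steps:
p(q) = -24 + 4*q
7*p(19/28 - 28/U) = 7*(-24 + 4*(19/28 - 28/29)) = 7*(-24 + 4*(-233/812)) = 7*(-24 - 233/203) = 7*(-5105/203) = -5105/29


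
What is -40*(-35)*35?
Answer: 49000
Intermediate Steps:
-40*(-35)*35 = 1400*35 = 49000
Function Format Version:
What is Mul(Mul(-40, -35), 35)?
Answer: 49000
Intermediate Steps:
Mul(Mul(-40, -35), 35) = Mul(1400, 35) = 49000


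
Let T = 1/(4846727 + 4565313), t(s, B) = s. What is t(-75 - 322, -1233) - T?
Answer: -3736579881/9412040 ≈ -397.00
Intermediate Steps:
T = 1/9412040 ≈ 1.0625e-7
t(-75 - 322, -1233) - T = (-75 - 322) - 1*1/9412040 = -397 - 1/9412040 = -3736579881/9412040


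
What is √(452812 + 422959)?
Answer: √875771 ≈ 935.83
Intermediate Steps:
√(452812 + 422959) = √875771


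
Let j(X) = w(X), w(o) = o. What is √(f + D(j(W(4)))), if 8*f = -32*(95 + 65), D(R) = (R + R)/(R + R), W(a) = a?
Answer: 3*I*√71 ≈ 25.278*I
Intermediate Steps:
j(X) = X
D(R) = 1 (D(R) = (2*R)/((2*R)) = (2*R)*(1/(2*R)) = 1)
f = -640 (f = (-32*(95 + 65))/8 = (-32*160)/8 = (⅛)*(-5120) = -640)
√(f + D(j(W(4)))) = √(-640 + 1) = √(-639) = 3*I*√71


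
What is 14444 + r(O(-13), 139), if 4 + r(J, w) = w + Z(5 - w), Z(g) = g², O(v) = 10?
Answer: 32535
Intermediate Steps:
r(J, w) = -4 + w + (5 - w)² (r(J, w) = -4 + (w + (5 - w)²) = -4 + w + (5 - w)²)
14444 + r(O(-13), 139) = 14444 + (-4 + 139 + (-5 + 139)²) = 14444 + (-4 + 139 + 134²) = 14444 + (-4 + 139 + 17956) = 14444 + 18091 = 32535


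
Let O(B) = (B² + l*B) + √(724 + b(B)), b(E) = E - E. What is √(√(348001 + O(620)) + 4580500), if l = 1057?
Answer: √(4580500 + √(1387741 + 2*√181)) ≈ 2140.5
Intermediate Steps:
b(E) = 0
O(B) = B² + 2*√181 + 1057*B (O(B) = (B² + 1057*B) + √(724 + 0) = (B² + 1057*B) + √724 = (B² + 1057*B) + 2*√181 = B² + 2*√181 + 1057*B)
√(√(348001 + O(620)) + 4580500) = √(√(348001 + (620² + 2*√181 + 1057*620)) + 4580500) = √(√(348001 + (384400 + 2*√181 + 655340)) + 4580500) = √(√(348001 + (1039740 + 2*√181)) + 4580500) = √(√(1387741 + 2*√181) + 4580500) = √(4580500 + √(1387741 + 2*√181))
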